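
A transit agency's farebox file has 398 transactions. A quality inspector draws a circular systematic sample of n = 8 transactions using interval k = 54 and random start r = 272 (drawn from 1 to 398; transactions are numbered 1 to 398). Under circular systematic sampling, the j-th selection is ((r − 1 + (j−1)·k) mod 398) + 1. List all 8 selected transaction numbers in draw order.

272, 326, 380, 36, 90, 144, 198, 252

Selection 1: 272
Selection 2: 272 + 54 = 326
Selection 3: 326 + 54 = 380
Selection 4: 380 + 54 = 434 → 434 − 398 = 36
Selection 5: 36 + 54 = 90
Selection 6: 90 + 54 = 144
Selection 7: 144 + 54 = 198
Selection 8: 198 + 54 = 252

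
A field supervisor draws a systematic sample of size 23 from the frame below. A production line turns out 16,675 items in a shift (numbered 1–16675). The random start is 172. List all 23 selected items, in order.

k = N/n = 16675/23 = 725
item 1: 172
item 2: 172 + 725 = 897
item 3: 897 + 725 = 1622
item 4: 1622 + 725 = 2347
item 5: 2347 + 725 = 3072
item 6: 3072 + 725 = 3797
item 7: 3797 + 725 = 4522
item 8: 4522 + 725 = 5247
item 9: 5247 + 725 = 5972
item 10: 5972 + 725 = 6697
item 11: 6697 + 725 = 7422
item 12: 7422 + 725 = 8147
item 13: 8147 + 725 = 8872
item 14: 8872 + 725 = 9597
item 15: 9597 + 725 = 10322
item 16: 10322 + 725 = 11047
item 17: 11047 + 725 = 11772
item 18: 11772 + 725 = 12497
item 19: 12497 + 725 = 13222
item 20: 13222 + 725 = 13947
item 21: 13947 + 725 = 14672
item 22: 14672 + 725 = 15397
item 23: 15397 + 725 = 16122

172, 897, 1622, 2347, 3072, 3797, 4522, 5247, 5972, 6697, 7422, 8147, 8872, 9597, 10322, 11047, 11772, 12497, 13222, 13947, 14672, 15397, 16122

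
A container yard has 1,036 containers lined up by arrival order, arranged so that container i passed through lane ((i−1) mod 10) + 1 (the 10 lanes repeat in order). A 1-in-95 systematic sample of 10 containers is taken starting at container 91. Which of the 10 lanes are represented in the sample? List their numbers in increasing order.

1, 6

Consecutive selections differ by k = 95, so their lane numbers differ by 95 mod 10 = 5.
gcd(95, 10) = 5, so the sample visits 10/5 = 2 distinct residues mod 10.
Start 91 is lane 1; the lanes hit are 1, 6.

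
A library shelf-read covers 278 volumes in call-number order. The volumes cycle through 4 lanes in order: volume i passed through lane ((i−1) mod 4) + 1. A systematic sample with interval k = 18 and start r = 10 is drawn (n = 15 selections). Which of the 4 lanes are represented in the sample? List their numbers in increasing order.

2, 4

Consecutive selections differ by k = 18, so their lane numbers differ by 18 mod 4 = 2.
gcd(18, 4) = 2, so the sample visits 4/2 = 2 distinct residues mod 4.
Start 10 is lane 2; the lanes hit are 2, 4.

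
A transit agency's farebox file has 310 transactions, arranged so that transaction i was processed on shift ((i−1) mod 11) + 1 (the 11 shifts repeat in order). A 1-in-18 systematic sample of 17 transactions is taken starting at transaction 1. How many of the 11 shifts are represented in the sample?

Consecutive selections differ by k = 18, so their shift numbers differ by 18 mod 11 = 7.
gcd(18, 11) = 1, so the sample visits 11/1 = 11 distinct residues mod 11.
Start 1 is shift 1; the shifts hit are 1, 2, 3, 4, 5, 6, 7, 8, 9, 10, 11.

11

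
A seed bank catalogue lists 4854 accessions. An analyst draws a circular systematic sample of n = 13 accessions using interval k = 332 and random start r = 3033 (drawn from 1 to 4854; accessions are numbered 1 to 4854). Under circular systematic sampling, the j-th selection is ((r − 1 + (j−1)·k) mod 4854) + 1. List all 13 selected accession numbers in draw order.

Selection 1: 3033
Selection 2: 3033 + 332 = 3365
Selection 3: 3365 + 332 = 3697
Selection 4: 3697 + 332 = 4029
Selection 5: 4029 + 332 = 4361
Selection 6: 4361 + 332 = 4693
Selection 7: 4693 + 332 = 5025 → 5025 − 4854 = 171
Selection 8: 171 + 332 = 503
Selection 9: 503 + 332 = 835
Selection 10: 835 + 332 = 1167
Selection 11: 1167 + 332 = 1499
Selection 12: 1499 + 332 = 1831
Selection 13: 1831 + 332 = 2163

3033, 3365, 3697, 4029, 4361, 4693, 171, 503, 835, 1167, 1499, 1831, 2163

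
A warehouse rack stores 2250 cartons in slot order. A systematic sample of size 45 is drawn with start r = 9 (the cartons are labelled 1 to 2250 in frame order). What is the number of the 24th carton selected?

k = 2250/45 = 50
24th selection = r + (24−1)·k = 9 + 23×50 = 9 + 1150 = 1159

1159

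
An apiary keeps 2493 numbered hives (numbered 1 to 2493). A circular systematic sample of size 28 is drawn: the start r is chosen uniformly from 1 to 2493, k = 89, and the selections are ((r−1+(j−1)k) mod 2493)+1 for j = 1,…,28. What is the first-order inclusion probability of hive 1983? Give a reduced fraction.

For each position j, as r ranges over 1…2493 the j-th selection hits every hive exactly once, so hive 1983 is selected for exactly 28 of the 2493 starts.
Inclusion probability = 28/2493.

28/2493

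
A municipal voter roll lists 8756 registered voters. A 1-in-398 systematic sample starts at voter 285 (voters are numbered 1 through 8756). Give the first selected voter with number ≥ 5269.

k = 398
Steps past start: ⌈(5269 − 285)/398⌉ = ⌈4984/398⌉ = 13
Selected voter: 285 + 13×398 = 5459

5459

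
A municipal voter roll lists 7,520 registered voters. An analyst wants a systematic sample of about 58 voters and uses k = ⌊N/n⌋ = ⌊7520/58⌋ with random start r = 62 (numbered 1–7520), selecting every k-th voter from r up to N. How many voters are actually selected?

k = ⌊7520/58⌋ = 129
Achieved size = ⌊(7520 − 62)/129⌋ + 1 = ⌊7458/129⌋ + 1 = 57 + 1 = 58
(last selection: 62 + 57×129 = 7415 ≤ 7520; next would be 7544 > 7520)

58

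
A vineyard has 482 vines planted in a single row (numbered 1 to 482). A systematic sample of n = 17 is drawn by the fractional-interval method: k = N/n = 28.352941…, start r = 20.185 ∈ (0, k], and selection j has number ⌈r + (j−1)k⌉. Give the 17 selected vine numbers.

21, 49, 77, 106, 134, 162, 191, 219, 248, 276, 304, 333, 361, 389, 418, 446, 474

j=1: r + 0k = 20.185 → ⌈·⌉ = 21
j=2: r + 1k = 48.537941… → ⌈·⌉ = 49
j=3: r + 2k = 76.890882… → ⌈·⌉ = 77
j=4: r + 3k = 105.243823… → ⌈·⌉ = 106
j=5: r + 4k = 133.596764… → ⌈·⌉ = 134
j=6: r + 5k = 161.949705… → ⌈·⌉ = 162
j=7: r + 6k = 190.302647… → ⌈·⌉ = 191
j=8: r + 7k = 218.655588… → ⌈·⌉ = 219
j=9: r + 8k = 247.008529… → ⌈·⌉ = 248
j=10: r + 9k = 275.361470… → ⌈·⌉ = 276
j=11: r + 10k = 303.714411… → ⌈·⌉ = 304
j=12: r + 11k = 332.067352… → ⌈·⌉ = 333
j=13: r + 12k = 360.420294… → ⌈·⌉ = 361
j=14: r + 13k = 388.773235… → ⌈·⌉ = 389
j=15: r + 14k = 417.126176… → ⌈·⌉ = 418
j=16: r + 15k = 445.479117… → ⌈·⌉ = 446
j=17: r + 16k = 473.832058… → ⌈·⌉ = 474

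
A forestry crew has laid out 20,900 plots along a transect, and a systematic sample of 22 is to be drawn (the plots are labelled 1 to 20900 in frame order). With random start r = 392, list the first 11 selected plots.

k = N/n = 20900/22 = 950
plot 1: 392
plot 2: 392 + 950 = 1342
plot 3: 1342 + 950 = 2292
plot 4: 2292 + 950 = 3242
plot 5: 3242 + 950 = 4192
plot 6: 4192 + 950 = 5142
plot 7: 5142 + 950 = 6092
plot 8: 6092 + 950 = 7042
plot 9: 7042 + 950 = 7992
plot 10: 7992 + 950 = 8942
plot 11: 8942 + 950 = 9892

392, 1342, 2292, 3242, 4192, 5142, 6092, 7042, 7992, 8942, 9892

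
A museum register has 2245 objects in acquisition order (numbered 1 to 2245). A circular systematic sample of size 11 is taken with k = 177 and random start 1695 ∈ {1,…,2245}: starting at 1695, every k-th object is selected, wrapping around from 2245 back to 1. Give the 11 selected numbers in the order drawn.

1695, 1872, 2049, 2226, 158, 335, 512, 689, 866, 1043, 1220

Selection 1: 1695
Selection 2: 1695 + 177 = 1872
Selection 3: 1872 + 177 = 2049
Selection 4: 2049 + 177 = 2226
Selection 5: 2226 + 177 = 2403 → 2403 − 2245 = 158
Selection 6: 158 + 177 = 335
Selection 7: 335 + 177 = 512
Selection 8: 512 + 177 = 689
Selection 9: 689 + 177 = 866
Selection 10: 866 + 177 = 1043
Selection 11: 1043 + 177 = 1220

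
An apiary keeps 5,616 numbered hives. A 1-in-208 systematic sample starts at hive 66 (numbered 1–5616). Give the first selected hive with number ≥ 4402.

4434

k = 208
Steps past start: ⌈(4402 − 66)/208⌉ = ⌈4336/208⌉ = 21
Selected hive: 66 + 21×208 = 4434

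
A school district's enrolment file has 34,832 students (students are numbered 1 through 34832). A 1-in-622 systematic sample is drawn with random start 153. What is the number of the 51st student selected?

k = 622
51st selection = r + (51−1)·k = 153 + 50×622 = 153 + 31100 = 31253

31253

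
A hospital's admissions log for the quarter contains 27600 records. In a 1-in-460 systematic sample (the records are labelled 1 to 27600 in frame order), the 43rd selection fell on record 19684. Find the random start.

k = 460
r = 19684 − (43−1)×460 = 19684 − 19320 = 364

364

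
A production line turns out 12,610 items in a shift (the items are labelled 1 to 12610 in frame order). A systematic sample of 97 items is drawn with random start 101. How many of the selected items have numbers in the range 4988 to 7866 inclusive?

k = 12610/97 = 130
First selection ≥ 4988: 101 + ⌈(4988−101)/130⌉·130 = 101 + 38×130 = 5041
Last selection ≤ 7866: 101 + ⌊(7866−101)/130⌋·130 = 101 + 59×130 = 7771
Count = 59 − 38 + 1 = 22

22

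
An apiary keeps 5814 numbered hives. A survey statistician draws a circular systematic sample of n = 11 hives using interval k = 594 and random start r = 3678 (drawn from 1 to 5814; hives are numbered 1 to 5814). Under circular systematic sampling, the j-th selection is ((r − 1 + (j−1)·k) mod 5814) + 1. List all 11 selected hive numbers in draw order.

3678, 4272, 4866, 5460, 240, 834, 1428, 2022, 2616, 3210, 3804

Selection 1: 3678
Selection 2: 3678 + 594 = 4272
Selection 3: 4272 + 594 = 4866
Selection 4: 4866 + 594 = 5460
Selection 5: 5460 + 594 = 6054 → 6054 − 5814 = 240
Selection 6: 240 + 594 = 834
Selection 7: 834 + 594 = 1428
Selection 8: 1428 + 594 = 2022
Selection 9: 2022 + 594 = 2616
Selection 10: 2616 + 594 = 3210
Selection 11: 3210 + 594 = 3804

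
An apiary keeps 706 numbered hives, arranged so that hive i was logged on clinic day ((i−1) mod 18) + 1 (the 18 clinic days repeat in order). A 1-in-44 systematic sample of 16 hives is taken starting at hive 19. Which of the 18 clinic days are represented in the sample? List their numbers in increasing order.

1, 3, 5, 7, 9, 11, 13, 15, 17

Consecutive selections differ by k = 44, so their clinic day numbers differ by 44 mod 18 = 8.
gcd(44, 18) = 2, so the sample visits 18/2 = 9 distinct residues mod 18.
Start 19 is clinic day 1; the clinic days hit are 1, 3, 5, 7, 9, 11, 13, 15, 17.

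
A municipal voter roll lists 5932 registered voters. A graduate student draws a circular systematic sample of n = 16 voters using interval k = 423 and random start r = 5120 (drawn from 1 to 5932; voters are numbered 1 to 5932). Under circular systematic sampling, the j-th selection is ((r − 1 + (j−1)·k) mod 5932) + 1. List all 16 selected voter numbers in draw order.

5120, 5543, 34, 457, 880, 1303, 1726, 2149, 2572, 2995, 3418, 3841, 4264, 4687, 5110, 5533

Selection 1: 5120
Selection 2: 5120 + 423 = 5543
Selection 3: 5543 + 423 = 5966 → 5966 − 5932 = 34
Selection 4: 34 + 423 = 457
Selection 5: 457 + 423 = 880
Selection 6: 880 + 423 = 1303
Selection 7: 1303 + 423 = 1726
Selection 8: 1726 + 423 = 2149
Selection 9: 2149 + 423 = 2572
Selection 10: 2572 + 423 = 2995
Selection 11: 2995 + 423 = 3418
Selection 12: 3418 + 423 = 3841
Selection 13: 3841 + 423 = 4264
Selection 14: 4264 + 423 = 4687
Selection 15: 4687 + 423 = 5110
Selection 16: 5110 + 423 = 5533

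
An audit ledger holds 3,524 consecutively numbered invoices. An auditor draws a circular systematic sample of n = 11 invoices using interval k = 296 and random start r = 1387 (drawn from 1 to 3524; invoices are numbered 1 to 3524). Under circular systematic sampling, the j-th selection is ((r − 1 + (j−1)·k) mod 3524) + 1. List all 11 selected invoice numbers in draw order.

Selection 1: 1387
Selection 2: 1387 + 296 = 1683
Selection 3: 1683 + 296 = 1979
Selection 4: 1979 + 296 = 2275
Selection 5: 2275 + 296 = 2571
Selection 6: 2571 + 296 = 2867
Selection 7: 2867 + 296 = 3163
Selection 8: 3163 + 296 = 3459
Selection 9: 3459 + 296 = 3755 → 3755 − 3524 = 231
Selection 10: 231 + 296 = 527
Selection 11: 527 + 296 = 823

1387, 1683, 1979, 2275, 2571, 2867, 3163, 3459, 231, 527, 823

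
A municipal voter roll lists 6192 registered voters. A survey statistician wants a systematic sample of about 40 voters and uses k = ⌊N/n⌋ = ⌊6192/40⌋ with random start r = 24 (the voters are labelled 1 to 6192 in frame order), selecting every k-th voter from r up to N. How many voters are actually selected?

41

k = ⌊6192/40⌋ = 154
Achieved size = ⌊(6192 − 24)/154⌋ + 1 = ⌊6168/154⌋ + 1 = 40 + 1 = 41
(last selection: 24 + 40×154 = 6184 ≤ 6192; next would be 6338 > 6192)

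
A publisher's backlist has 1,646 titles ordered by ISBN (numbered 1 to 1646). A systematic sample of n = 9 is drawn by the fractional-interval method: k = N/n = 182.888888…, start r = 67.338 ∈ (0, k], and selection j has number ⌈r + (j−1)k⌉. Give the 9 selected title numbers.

68, 251, 434, 617, 799, 982, 1165, 1348, 1531

j=1: r + 0k = 67.338 → ⌈·⌉ = 68
j=2: r + 1k = 250.226888… → ⌈·⌉ = 251
j=3: r + 2k = 433.115777… → ⌈·⌉ = 434
j=4: r + 3k = 616.004666… → ⌈·⌉ = 617
j=5: r + 4k = 798.893555… → ⌈·⌉ = 799
j=6: r + 5k = 981.782444… → ⌈·⌉ = 982
j=7: r + 6k = 1164.671333… → ⌈·⌉ = 1165
j=8: r + 7k = 1347.560222… → ⌈·⌉ = 1348
j=9: r + 8k = 1530.449111… → ⌈·⌉ = 1531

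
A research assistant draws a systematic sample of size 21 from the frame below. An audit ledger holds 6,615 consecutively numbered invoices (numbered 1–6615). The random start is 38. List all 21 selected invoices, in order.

38, 353, 668, 983, 1298, 1613, 1928, 2243, 2558, 2873, 3188, 3503, 3818, 4133, 4448, 4763, 5078, 5393, 5708, 6023, 6338

k = N/n = 6615/21 = 315
invoice 1: 38
invoice 2: 38 + 315 = 353
invoice 3: 353 + 315 = 668
invoice 4: 668 + 315 = 983
invoice 5: 983 + 315 = 1298
invoice 6: 1298 + 315 = 1613
invoice 7: 1613 + 315 = 1928
invoice 8: 1928 + 315 = 2243
invoice 9: 2243 + 315 = 2558
invoice 10: 2558 + 315 = 2873
invoice 11: 2873 + 315 = 3188
invoice 12: 3188 + 315 = 3503
invoice 13: 3503 + 315 = 3818
invoice 14: 3818 + 315 = 4133
invoice 15: 4133 + 315 = 4448
invoice 16: 4448 + 315 = 4763
invoice 17: 4763 + 315 = 5078
invoice 18: 5078 + 315 = 5393
invoice 19: 5393 + 315 = 5708
invoice 20: 5708 + 315 = 6023
invoice 21: 6023 + 315 = 6338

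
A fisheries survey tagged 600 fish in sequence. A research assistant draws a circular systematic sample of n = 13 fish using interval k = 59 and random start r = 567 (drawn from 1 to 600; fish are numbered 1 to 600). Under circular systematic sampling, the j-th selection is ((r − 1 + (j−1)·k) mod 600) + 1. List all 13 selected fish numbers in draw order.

567, 26, 85, 144, 203, 262, 321, 380, 439, 498, 557, 16, 75

Selection 1: 567
Selection 2: 567 + 59 = 626 → 626 − 600 = 26
Selection 3: 26 + 59 = 85
Selection 4: 85 + 59 = 144
Selection 5: 144 + 59 = 203
Selection 6: 203 + 59 = 262
Selection 7: 262 + 59 = 321
Selection 8: 321 + 59 = 380
Selection 9: 380 + 59 = 439
Selection 10: 439 + 59 = 498
Selection 11: 498 + 59 = 557
Selection 12: 557 + 59 = 616 → 616 − 600 = 16
Selection 13: 16 + 59 = 75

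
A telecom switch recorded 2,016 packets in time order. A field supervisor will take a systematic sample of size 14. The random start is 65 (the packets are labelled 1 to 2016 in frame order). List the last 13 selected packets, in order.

209, 353, 497, 641, 785, 929, 1073, 1217, 1361, 1505, 1649, 1793, 1937

k = N/n = 2016/14 = 144
2nd selection = 65 + 1×144 = 209
3rd: 209 + 144 = 353
4th: 353 + 144 = 497
5th: 497 + 144 = 641
6th: 641 + 144 = 785
7th: 785 + 144 = 929
8th: 929 + 144 = 1073
9th: 1073 + 144 = 1217
10th: 1217 + 144 = 1361
11th: 1361 + 144 = 1505
12th: 1505 + 144 = 1649
13th: 1649 + 144 = 1793
14th: 1793 + 144 = 1937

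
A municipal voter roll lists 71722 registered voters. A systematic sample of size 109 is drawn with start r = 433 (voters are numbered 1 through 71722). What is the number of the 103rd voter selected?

k = 71722/109 = 658
103rd selection = r + (103−1)·k = 433 + 102×658 = 433 + 67116 = 67549

67549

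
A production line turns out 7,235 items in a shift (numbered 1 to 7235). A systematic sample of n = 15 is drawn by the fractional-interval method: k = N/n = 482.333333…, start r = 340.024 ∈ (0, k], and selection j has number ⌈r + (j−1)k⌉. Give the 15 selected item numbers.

341, 823, 1305, 1788, 2270, 2752, 3235, 3717, 4199, 4682, 5164, 5646, 6129, 6611, 7093

j=1: r + 0k = 340.024 → ⌈·⌉ = 341
j=2: r + 1k = 822.357333… → ⌈·⌉ = 823
j=3: r + 2k = 1304.690666… → ⌈·⌉ = 1305
j=4: r + 3k = 1787.024 → ⌈·⌉ = 1788
j=5: r + 4k = 2269.357333… → ⌈·⌉ = 2270
j=6: r + 5k = 2751.690666… → ⌈·⌉ = 2752
j=7: r + 6k = 3234.024 → ⌈·⌉ = 3235
j=8: r + 7k = 3716.357333… → ⌈·⌉ = 3717
j=9: r + 8k = 4198.690666… → ⌈·⌉ = 4199
j=10: r + 9k = 4681.024 → ⌈·⌉ = 4682
j=11: r + 10k = 5163.357333… → ⌈·⌉ = 5164
j=12: r + 11k = 5645.690666… → ⌈·⌉ = 5646
j=13: r + 12k = 6128.024 → ⌈·⌉ = 6129
j=14: r + 13k = 6610.357333… → ⌈·⌉ = 6611
j=15: r + 14k = 7092.690666… → ⌈·⌉ = 7093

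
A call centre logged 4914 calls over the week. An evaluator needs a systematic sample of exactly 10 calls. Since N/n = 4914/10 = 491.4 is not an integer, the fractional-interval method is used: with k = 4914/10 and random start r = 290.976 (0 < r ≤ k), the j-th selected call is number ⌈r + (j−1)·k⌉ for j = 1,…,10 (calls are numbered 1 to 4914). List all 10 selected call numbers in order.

j=1: r + 0k = 290.976 → ⌈·⌉ = 291
j=2: r + 1k = 782.376 → ⌈·⌉ = 783
j=3: r + 2k = 1273.776 → ⌈·⌉ = 1274
j=4: r + 3k = 1765.176 → ⌈·⌉ = 1766
j=5: r + 4k = 2256.576 → ⌈·⌉ = 2257
j=6: r + 5k = 2747.976 → ⌈·⌉ = 2748
j=7: r + 6k = 3239.376 → ⌈·⌉ = 3240
j=8: r + 7k = 3730.776 → ⌈·⌉ = 3731
j=9: r + 8k = 4222.176 → ⌈·⌉ = 4223
j=10: r + 9k = 4713.576 → ⌈·⌉ = 4714

291, 783, 1274, 1766, 2257, 2748, 3240, 3731, 4223, 4714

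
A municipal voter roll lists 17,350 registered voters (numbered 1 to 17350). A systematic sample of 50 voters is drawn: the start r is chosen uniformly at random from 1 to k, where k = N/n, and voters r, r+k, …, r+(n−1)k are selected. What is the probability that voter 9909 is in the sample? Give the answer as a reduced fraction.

k = 17350/50 = 347.
Voter 9909 is selected iff r ≡ 9909 (mod 347); exactly one such r in {1,…,347}.
Inclusion probability = 1/347.

1/347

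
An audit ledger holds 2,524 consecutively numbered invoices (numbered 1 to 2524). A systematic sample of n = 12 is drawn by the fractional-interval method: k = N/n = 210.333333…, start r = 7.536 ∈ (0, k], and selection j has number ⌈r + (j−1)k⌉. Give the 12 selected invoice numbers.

j=1: r + 0k = 7.536 → ⌈·⌉ = 8
j=2: r + 1k = 217.869333… → ⌈·⌉ = 218
j=3: r + 2k = 428.202666… → ⌈·⌉ = 429
j=4: r + 3k = 638.536 → ⌈·⌉ = 639
j=5: r + 4k = 848.869333… → ⌈·⌉ = 849
j=6: r + 5k = 1059.202666… → ⌈·⌉ = 1060
j=7: r + 6k = 1269.536 → ⌈·⌉ = 1270
j=8: r + 7k = 1479.869333… → ⌈·⌉ = 1480
j=9: r + 8k = 1690.202666… → ⌈·⌉ = 1691
j=10: r + 9k = 1900.536 → ⌈·⌉ = 1901
j=11: r + 10k = 2110.869333… → ⌈·⌉ = 2111
j=12: r + 11k = 2321.202666… → ⌈·⌉ = 2322

8, 218, 429, 639, 849, 1060, 1270, 1480, 1691, 1901, 2111, 2322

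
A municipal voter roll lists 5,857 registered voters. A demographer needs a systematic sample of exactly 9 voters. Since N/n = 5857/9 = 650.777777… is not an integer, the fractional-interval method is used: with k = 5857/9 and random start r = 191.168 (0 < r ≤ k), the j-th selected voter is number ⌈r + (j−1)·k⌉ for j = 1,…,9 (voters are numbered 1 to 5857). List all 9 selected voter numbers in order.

j=1: r + 0k = 191.168 → ⌈·⌉ = 192
j=2: r + 1k = 841.945777… → ⌈·⌉ = 842
j=3: r + 2k = 1492.723555… → ⌈·⌉ = 1493
j=4: r + 3k = 2143.501333… → ⌈·⌉ = 2144
j=5: r + 4k = 2794.279111… → ⌈·⌉ = 2795
j=6: r + 5k = 3445.056888… → ⌈·⌉ = 3446
j=7: r + 6k = 4095.834666… → ⌈·⌉ = 4096
j=8: r + 7k = 4746.612444… → ⌈·⌉ = 4747
j=9: r + 8k = 5397.390222… → ⌈·⌉ = 5398

192, 842, 1493, 2144, 2795, 3446, 4096, 4747, 5398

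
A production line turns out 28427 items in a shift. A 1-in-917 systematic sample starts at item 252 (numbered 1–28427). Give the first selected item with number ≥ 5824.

k = 917
Steps past start: ⌈(5824 − 252)/917⌉ = ⌈5572/917⌉ = 7
Selected item: 252 + 7×917 = 6671

6671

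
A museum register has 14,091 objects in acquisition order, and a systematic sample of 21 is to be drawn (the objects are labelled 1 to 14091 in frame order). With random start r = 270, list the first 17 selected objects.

k = N/n = 14091/21 = 671
object 1: 270
object 2: 270 + 671 = 941
object 3: 941 + 671 = 1612
object 4: 1612 + 671 = 2283
object 5: 2283 + 671 = 2954
object 6: 2954 + 671 = 3625
object 7: 3625 + 671 = 4296
object 8: 4296 + 671 = 4967
object 9: 4967 + 671 = 5638
object 10: 5638 + 671 = 6309
object 11: 6309 + 671 = 6980
object 12: 6980 + 671 = 7651
object 13: 7651 + 671 = 8322
object 14: 8322 + 671 = 8993
object 15: 8993 + 671 = 9664
object 16: 9664 + 671 = 10335
object 17: 10335 + 671 = 11006

270, 941, 1612, 2283, 2954, 3625, 4296, 4967, 5638, 6309, 6980, 7651, 8322, 8993, 9664, 10335, 11006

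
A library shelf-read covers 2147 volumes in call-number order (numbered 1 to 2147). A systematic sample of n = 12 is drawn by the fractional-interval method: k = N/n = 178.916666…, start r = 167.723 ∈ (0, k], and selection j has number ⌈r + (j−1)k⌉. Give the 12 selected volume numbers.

j=1: r + 0k = 167.723 → ⌈·⌉ = 168
j=2: r + 1k = 346.639666… → ⌈·⌉ = 347
j=3: r + 2k = 525.556333… → ⌈·⌉ = 526
j=4: r + 3k = 704.473 → ⌈·⌉ = 705
j=5: r + 4k = 883.389666… → ⌈·⌉ = 884
j=6: r + 5k = 1062.306333… → ⌈·⌉ = 1063
j=7: r + 6k = 1241.223 → ⌈·⌉ = 1242
j=8: r + 7k = 1420.139666… → ⌈·⌉ = 1421
j=9: r + 8k = 1599.056333… → ⌈·⌉ = 1600
j=10: r + 9k = 1777.973 → ⌈·⌉ = 1778
j=11: r + 10k = 1956.889666… → ⌈·⌉ = 1957
j=12: r + 11k = 2135.806333… → ⌈·⌉ = 2136

168, 347, 526, 705, 884, 1063, 1242, 1421, 1600, 1778, 1957, 2136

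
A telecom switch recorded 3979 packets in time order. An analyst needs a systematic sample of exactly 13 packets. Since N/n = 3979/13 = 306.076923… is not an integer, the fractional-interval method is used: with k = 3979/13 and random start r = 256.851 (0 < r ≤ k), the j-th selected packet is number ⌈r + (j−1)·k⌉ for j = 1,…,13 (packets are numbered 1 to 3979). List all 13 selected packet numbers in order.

j=1: r + 0k = 256.851 → ⌈·⌉ = 257
j=2: r + 1k = 562.927923… → ⌈·⌉ = 563
j=3: r + 2k = 869.004846… → ⌈·⌉ = 870
j=4: r + 3k = 1175.081769… → ⌈·⌉ = 1176
j=5: r + 4k = 1481.158692… → ⌈·⌉ = 1482
j=6: r + 5k = 1787.235615… → ⌈·⌉ = 1788
j=7: r + 6k = 2093.312538… → ⌈·⌉ = 2094
j=8: r + 7k = 2399.389461… → ⌈·⌉ = 2400
j=9: r + 8k = 2705.466384… → ⌈·⌉ = 2706
j=10: r + 9k = 3011.543307… → ⌈·⌉ = 3012
j=11: r + 10k = 3317.620230… → ⌈·⌉ = 3318
j=12: r + 11k = 3623.697153… → ⌈·⌉ = 3624
j=13: r + 12k = 3929.774076… → ⌈·⌉ = 3930

257, 563, 870, 1176, 1482, 1788, 2094, 2400, 2706, 3012, 3318, 3624, 3930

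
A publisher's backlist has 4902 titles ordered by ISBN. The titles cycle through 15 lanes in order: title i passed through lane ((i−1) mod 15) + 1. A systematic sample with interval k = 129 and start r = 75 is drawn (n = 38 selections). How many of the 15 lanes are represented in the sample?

5

Consecutive selections differ by k = 129, so their lane numbers differ by 129 mod 15 = 9.
gcd(129, 15) = 3, so the sample visits 15/3 = 5 distinct residues mod 15.
Start 75 is lane 15; the lanes hit are 3, 6, 9, 12, 15.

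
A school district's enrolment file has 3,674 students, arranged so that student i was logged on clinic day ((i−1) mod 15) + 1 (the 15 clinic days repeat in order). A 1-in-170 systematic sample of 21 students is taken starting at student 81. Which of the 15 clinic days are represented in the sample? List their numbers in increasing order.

Consecutive selections differ by k = 170, so their clinic day numbers differ by 170 mod 15 = 5.
gcd(170, 15) = 5, so the sample visits 15/5 = 3 distinct residues mod 15.
Start 81 is clinic day 6; the clinic days hit are 1, 6, 11.

1, 6, 11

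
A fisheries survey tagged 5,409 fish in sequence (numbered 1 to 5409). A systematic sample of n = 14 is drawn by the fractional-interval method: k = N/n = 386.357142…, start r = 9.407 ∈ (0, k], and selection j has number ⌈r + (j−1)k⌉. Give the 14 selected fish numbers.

j=1: r + 0k = 9.407 → ⌈·⌉ = 10
j=2: r + 1k = 395.764142… → ⌈·⌉ = 396
j=3: r + 2k = 782.121285… → ⌈·⌉ = 783
j=4: r + 3k = 1168.478428… → ⌈·⌉ = 1169
j=5: r + 4k = 1554.835571… → ⌈·⌉ = 1555
j=6: r + 5k = 1941.192714… → ⌈·⌉ = 1942
j=7: r + 6k = 2327.549857… → ⌈·⌉ = 2328
j=8: r + 7k = 2713.907 → ⌈·⌉ = 2714
j=9: r + 8k = 3100.264142… → ⌈·⌉ = 3101
j=10: r + 9k = 3486.621285… → ⌈·⌉ = 3487
j=11: r + 10k = 3872.978428… → ⌈·⌉ = 3873
j=12: r + 11k = 4259.335571… → ⌈·⌉ = 4260
j=13: r + 12k = 4645.692714… → ⌈·⌉ = 4646
j=14: r + 13k = 5032.049857… → ⌈·⌉ = 5033

10, 396, 783, 1169, 1555, 1942, 2328, 2714, 3101, 3487, 3873, 4260, 4646, 5033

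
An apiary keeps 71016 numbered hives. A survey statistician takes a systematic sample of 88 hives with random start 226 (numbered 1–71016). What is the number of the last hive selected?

k = 71016/88 = 807
88th selection = r + (88−1)·k = 226 + 87×807 = 226 + 70209 = 70435

70435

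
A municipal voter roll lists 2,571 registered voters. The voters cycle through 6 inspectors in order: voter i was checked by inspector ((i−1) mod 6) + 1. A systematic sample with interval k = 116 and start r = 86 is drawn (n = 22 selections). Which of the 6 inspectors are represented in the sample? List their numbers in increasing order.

2, 4, 6

Consecutive selections differ by k = 116, so their inspector numbers differ by 116 mod 6 = 2.
gcd(116, 6) = 2, so the sample visits 6/2 = 3 distinct residues mod 6.
Start 86 is inspector 2; the inspectors hit are 2, 4, 6.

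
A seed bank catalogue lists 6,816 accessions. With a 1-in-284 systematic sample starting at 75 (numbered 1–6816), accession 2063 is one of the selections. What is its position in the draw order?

k = 284
position = (2063 − 75)/284 + 1 = 1988/284 + 1 = 7 + 1 = 8

8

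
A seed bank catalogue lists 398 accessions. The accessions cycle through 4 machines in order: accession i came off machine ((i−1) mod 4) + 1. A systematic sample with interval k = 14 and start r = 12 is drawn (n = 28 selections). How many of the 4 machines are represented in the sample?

Consecutive selections differ by k = 14, so their machine numbers differ by 14 mod 4 = 2.
gcd(14, 4) = 2, so the sample visits 4/2 = 2 distinct residues mod 4.
Start 12 is machine 4; the machines hit are 2, 4.

2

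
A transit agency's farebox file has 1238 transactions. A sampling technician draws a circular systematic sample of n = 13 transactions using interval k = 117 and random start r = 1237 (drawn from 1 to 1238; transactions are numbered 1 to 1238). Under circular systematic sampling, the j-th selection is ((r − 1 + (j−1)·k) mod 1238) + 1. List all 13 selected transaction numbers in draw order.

Selection 1: 1237
Selection 2: 1237 + 117 = 1354 → 1354 − 1238 = 116
Selection 3: 116 + 117 = 233
Selection 4: 233 + 117 = 350
Selection 5: 350 + 117 = 467
Selection 6: 467 + 117 = 584
Selection 7: 584 + 117 = 701
Selection 8: 701 + 117 = 818
Selection 9: 818 + 117 = 935
Selection 10: 935 + 117 = 1052
Selection 11: 1052 + 117 = 1169
Selection 12: 1169 + 117 = 1286 → 1286 − 1238 = 48
Selection 13: 48 + 117 = 165

1237, 116, 233, 350, 467, 584, 701, 818, 935, 1052, 1169, 48, 165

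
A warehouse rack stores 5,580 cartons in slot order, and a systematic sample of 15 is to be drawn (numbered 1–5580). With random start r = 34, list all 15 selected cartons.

34, 406, 778, 1150, 1522, 1894, 2266, 2638, 3010, 3382, 3754, 4126, 4498, 4870, 5242

k = N/n = 5580/15 = 372
carton 1: 34
carton 2: 34 + 372 = 406
carton 3: 406 + 372 = 778
carton 4: 778 + 372 = 1150
carton 5: 1150 + 372 = 1522
carton 6: 1522 + 372 = 1894
carton 7: 1894 + 372 = 2266
carton 8: 2266 + 372 = 2638
carton 9: 2638 + 372 = 3010
carton 10: 3010 + 372 = 3382
carton 11: 3382 + 372 = 3754
carton 12: 3754 + 372 = 4126
carton 13: 4126 + 372 = 4498
carton 14: 4498 + 372 = 4870
carton 15: 4870 + 372 = 5242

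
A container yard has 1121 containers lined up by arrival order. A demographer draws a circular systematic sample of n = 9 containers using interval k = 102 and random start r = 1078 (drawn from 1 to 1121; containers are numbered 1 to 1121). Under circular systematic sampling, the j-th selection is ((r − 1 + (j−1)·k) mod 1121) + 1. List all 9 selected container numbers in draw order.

1078, 59, 161, 263, 365, 467, 569, 671, 773

Selection 1: 1078
Selection 2: 1078 + 102 = 1180 → 1180 − 1121 = 59
Selection 3: 59 + 102 = 161
Selection 4: 161 + 102 = 263
Selection 5: 263 + 102 = 365
Selection 6: 365 + 102 = 467
Selection 7: 467 + 102 = 569
Selection 8: 569 + 102 = 671
Selection 9: 671 + 102 = 773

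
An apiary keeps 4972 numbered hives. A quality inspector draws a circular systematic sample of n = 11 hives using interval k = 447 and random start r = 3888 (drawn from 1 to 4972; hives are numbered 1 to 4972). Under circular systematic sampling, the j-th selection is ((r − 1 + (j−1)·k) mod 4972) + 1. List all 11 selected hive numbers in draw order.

3888, 4335, 4782, 257, 704, 1151, 1598, 2045, 2492, 2939, 3386

Selection 1: 3888
Selection 2: 3888 + 447 = 4335
Selection 3: 4335 + 447 = 4782
Selection 4: 4782 + 447 = 5229 → 5229 − 4972 = 257
Selection 5: 257 + 447 = 704
Selection 6: 704 + 447 = 1151
Selection 7: 1151 + 447 = 1598
Selection 8: 1598 + 447 = 2045
Selection 9: 2045 + 447 = 2492
Selection 10: 2492 + 447 = 2939
Selection 11: 2939 + 447 = 3386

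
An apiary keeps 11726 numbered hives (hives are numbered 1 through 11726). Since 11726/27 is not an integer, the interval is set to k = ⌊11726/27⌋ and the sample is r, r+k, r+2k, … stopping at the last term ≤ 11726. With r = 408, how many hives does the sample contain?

27

k = ⌊11726/27⌋ = 434
Achieved size = ⌊(11726 − 408)/434⌋ + 1 = ⌊11318/434⌋ + 1 = 26 + 1 = 27
(last selection: 408 + 26×434 = 11692 ≤ 11726; next would be 12126 > 11726)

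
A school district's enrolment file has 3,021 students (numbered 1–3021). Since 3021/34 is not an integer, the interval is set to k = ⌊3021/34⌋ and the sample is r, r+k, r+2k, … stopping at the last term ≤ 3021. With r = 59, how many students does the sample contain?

34

k = ⌊3021/34⌋ = 88
Achieved size = ⌊(3021 − 59)/88⌋ + 1 = ⌊2962/88⌋ + 1 = 33 + 1 = 34
(last selection: 59 + 33×88 = 2963 ≤ 3021; next would be 3051 > 3021)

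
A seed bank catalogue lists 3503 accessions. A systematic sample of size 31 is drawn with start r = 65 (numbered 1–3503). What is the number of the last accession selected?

k = 3503/31 = 113
31st selection = r + (31−1)·k = 65 + 30×113 = 65 + 3390 = 3455

3455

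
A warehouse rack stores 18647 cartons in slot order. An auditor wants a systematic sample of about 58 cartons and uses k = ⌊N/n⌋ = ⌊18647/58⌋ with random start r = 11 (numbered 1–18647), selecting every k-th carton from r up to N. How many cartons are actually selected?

k = ⌊18647/58⌋ = 321
Achieved size = ⌊(18647 − 11)/321⌋ + 1 = ⌊18636/321⌋ + 1 = 58 + 1 = 59
(last selection: 11 + 58×321 = 18629 ≤ 18647; next would be 18950 > 18647)

59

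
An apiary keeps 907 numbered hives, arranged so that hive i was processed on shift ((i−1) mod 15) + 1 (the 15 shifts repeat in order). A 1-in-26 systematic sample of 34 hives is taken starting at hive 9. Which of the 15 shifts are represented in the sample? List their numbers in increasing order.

Consecutive selections differ by k = 26, so their shift numbers differ by 26 mod 15 = 11.
gcd(26, 15) = 1, so the sample visits 15/1 = 15 distinct residues mod 15.
Start 9 is shift 9; the shifts hit are 1, 2, 3, 4, 5, 6, 7, 8, 9, 10, 11, 12, 13, 14, 15.

1, 2, 3, 4, 5, 6, 7, 8, 9, 10, 11, 12, 13, 14, 15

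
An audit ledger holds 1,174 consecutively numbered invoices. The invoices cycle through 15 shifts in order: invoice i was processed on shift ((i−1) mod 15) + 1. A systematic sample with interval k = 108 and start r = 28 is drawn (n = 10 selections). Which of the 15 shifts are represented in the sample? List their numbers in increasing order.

1, 4, 7, 10, 13

Consecutive selections differ by k = 108, so their shift numbers differ by 108 mod 15 = 3.
gcd(108, 15) = 3, so the sample visits 15/3 = 5 distinct residues mod 15.
Start 28 is shift 13; the shifts hit are 1, 4, 7, 10, 13.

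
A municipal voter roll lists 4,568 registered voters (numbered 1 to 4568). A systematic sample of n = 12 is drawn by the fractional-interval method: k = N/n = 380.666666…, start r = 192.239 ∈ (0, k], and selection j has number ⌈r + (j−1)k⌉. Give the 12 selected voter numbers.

193, 573, 954, 1335, 1715, 2096, 2477, 2857, 3238, 3619, 3999, 4380

j=1: r + 0k = 192.239 → ⌈·⌉ = 193
j=2: r + 1k = 572.905666… → ⌈·⌉ = 573
j=3: r + 2k = 953.572333… → ⌈·⌉ = 954
j=4: r + 3k = 1334.239 → ⌈·⌉ = 1335
j=5: r + 4k = 1714.905666… → ⌈·⌉ = 1715
j=6: r + 5k = 2095.572333… → ⌈·⌉ = 2096
j=7: r + 6k = 2476.239 → ⌈·⌉ = 2477
j=8: r + 7k = 2856.905666… → ⌈·⌉ = 2857
j=9: r + 8k = 3237.572333… → ⌈·⌉ = 3238
j=10: r + 9k = 3618.239 → ⌈·⌉ = 3619
j=11: r + 10k = 3998.905666… → ⌈·⌉ = 3999
j=12: r + 11k = 4379.572333… → ⌈·⌉ = 4380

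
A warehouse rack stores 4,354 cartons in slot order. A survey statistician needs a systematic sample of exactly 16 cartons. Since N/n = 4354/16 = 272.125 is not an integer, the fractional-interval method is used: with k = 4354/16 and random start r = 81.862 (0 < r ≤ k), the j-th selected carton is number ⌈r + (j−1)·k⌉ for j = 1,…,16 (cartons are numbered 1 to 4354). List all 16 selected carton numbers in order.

82, 354, 627, 899, 1171, 1443, 1715, 1987, 2259, 2531, 2804, 3076, 3348, 3620, 3892, 4164

j=1: r + 0k = 81.862 → ⌈·⌉ = 82
j=2: r + 1k = 353.987 → ⌈·⌉ = 354
j=3: r + 2k = 626.112 → ⌈·⌉ = 627
j=4: r + 3k = 898.237 → ⌈·⌉ = 899
j=5: r + 4k = 1170.362 → ⌈·⌉ = 1171
j=6: r + 5k = 1442.487 → ⌈·⌉ = 1443
j=7: r + 6k = 1714.612 → ⌈·⌉ = 1715
j=8: r + 7k = 1986.737 → ⌈·⌉ = 1987
j=9: r + 8k = 2258.862 → ⌈·⌉ = 2259
j=10: r + 9k = 2530.987 → ⌈·⌉ = 2531
j=11: r + 10k = 2803.112 → ⌈·⌉ = 2804
j=12: r + 11k = 3075.237 → ⌈·⌉ = 3076
j=13: r + 12k = 3347.362 → ⌈·⌉ = 3348
j=14: r + 13k = 3619.487 → ⌈·⌉ = 3620
j=15: r + 14k = 3891.612 → ⌈·⌉ = 3892
j=16: r + 15k = 4163.737 → ⌈·⌉ = 4164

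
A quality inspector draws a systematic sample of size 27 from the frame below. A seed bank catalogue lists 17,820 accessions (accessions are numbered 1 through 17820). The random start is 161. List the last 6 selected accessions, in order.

k = N/n = 17820/27 = 660
22nd selection = 161 + 21×660 = 14021
23rd: 14021 + 660 = 14681
24th: 14681 + 660 = 15341
25th: 15341 + 660 = 16001
26th: 16001 + 660 = 16661
27th: 16661 + 660 = 17321

14021, 14681, 15341, 16001, 16661, 17321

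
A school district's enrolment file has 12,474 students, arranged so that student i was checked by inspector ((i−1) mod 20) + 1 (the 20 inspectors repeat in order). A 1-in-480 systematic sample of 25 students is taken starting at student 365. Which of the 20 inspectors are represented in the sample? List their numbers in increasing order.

Consecutive selections differ by k = 480, so their inspector numbers differ by 480 mod 20 = 0.
gcd(480, 20) = 20, so the sample visits 20/20 = 1 distinct residues mod 20.
Start 365 is inspector 5; the inspectors hit are 5.

5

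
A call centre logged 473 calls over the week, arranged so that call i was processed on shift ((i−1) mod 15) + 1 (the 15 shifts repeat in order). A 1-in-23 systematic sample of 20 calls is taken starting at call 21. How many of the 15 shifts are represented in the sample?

Consecutive selections differ by k = 23, so their shift numbers differ by 23 mod 15 = 8.
gcd(23, 15) = 1, so the sample visits 15/1 = 15 distinct residues mod 15.
Start 21 is shift 6; the shifts hit are 1, 2, 3, 4, 5, 6, 7, 8, 9, 10, 11, 12, 13, 14, 15.

15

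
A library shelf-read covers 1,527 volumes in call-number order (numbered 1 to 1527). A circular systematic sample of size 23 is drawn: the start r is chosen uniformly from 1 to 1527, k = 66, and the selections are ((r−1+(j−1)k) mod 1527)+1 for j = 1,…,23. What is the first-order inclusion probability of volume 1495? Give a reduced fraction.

23/1527

For each position j, as r ranges over 1…1527 the j-th selection hits every volume exactly once, so volume 1495 is selected for exactly 23 of the 1527 starts.
Inclusion probability = 23/1527.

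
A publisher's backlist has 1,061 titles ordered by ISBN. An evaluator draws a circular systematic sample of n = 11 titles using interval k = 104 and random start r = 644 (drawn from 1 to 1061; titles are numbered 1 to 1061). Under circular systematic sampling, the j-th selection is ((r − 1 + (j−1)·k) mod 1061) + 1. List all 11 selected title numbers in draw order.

644, 748, 852, 956, 1060, 103, 207, 311, 415, 519, 623

Selection 1: 644
Selection 2: 644 + 104 = 748
Selection 3: 748 + 104 = 852
Selection 4: 852 + 104 = 956
Selection 5: 956 + 104 = 1060
Selection 6: 1060 + 104 = 1164 → 1164 − 1061 = 103
Selection 7: 103 + 104 = 207
Selection 8: 207 + 104 = 311
Selection 9: 311 + 104 = 415
Selection 10: 415 + 104 = 519
Selection 11: 519 + 104 = 623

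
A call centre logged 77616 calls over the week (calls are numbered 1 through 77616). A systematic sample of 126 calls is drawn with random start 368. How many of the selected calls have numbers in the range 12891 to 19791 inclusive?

k = 77616/126 = 616
First selection ≥ 12891: 368 + ⌈(12891−368)/616⌉·616 = 368 + 21×616 = 13304
Last selection ≤ 19791: 368 + ⌊(19791−368)/616⌋·616 = 368 + 31×616 = 19464
Count = 31 − 21 + 1 = 11

11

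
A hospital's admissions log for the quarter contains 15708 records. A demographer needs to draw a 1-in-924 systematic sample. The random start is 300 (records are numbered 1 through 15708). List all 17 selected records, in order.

300, 1224, 2148, 3072, 3996, 4920, 5844, 6768, 7692, 8616, 9540, 10464, 11388, 12312, 13236, 14160, 15084

record 1: 300
record 2: 300 + 924 = 1224
record 3: 1224 + 924 = 2148
record 4: 2148 + 924 = 3072
record 5: 3072 + 924 = 3996
record 6: 3996 + 924 = 4920
record 7: 4920 + 924 = 5844
record 8: 5844 + 924 = 6768
record 9: 6768 + 924 = 7692
record 10: 7692 + 924 = 8616
record 11: 8616 + 924 = 9540
record 12: 9540 + 924 = 10464
record 13: 10464 + 924 = 11388
record 14: 11388 + 924 = 12312
record 15: 12312 + 924 = 13236
record 16: 13236 + 924 = 14160
record 17: 14160 + 924 = 15084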